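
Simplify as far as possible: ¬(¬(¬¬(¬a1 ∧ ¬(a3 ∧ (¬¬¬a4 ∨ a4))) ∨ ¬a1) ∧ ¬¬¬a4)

¬(¬(¬¬(¬a1 ∧ ¬(a3 ∧ (¬¬¬a4 ∨ a4))) ∨ ¬a1) ∧ ¬¬¬a4)
= ¬(¬(¬¬(¬a1 ∧ ¬(a3 ∧ (¬¬¬a4 ∨ a4))) ∨ ¬a1) ∧ ¬a4)   [double negation]
= ¬(¬(¬¬(¬a1 ∧ ¬(a3 ∧ (¬a4 ∨ a4))) ∨ ¬a1) ∧ ¬a4)   [double negation]
= ¬(¬(¬a1 ∧ ¬(a3 ∧ (¬a4 ∨ a4)) ∨ ¬a1) ∧ ¬a4)   [double negation]
= ¬(¬(¬a1 ∧ ¬a3 ∨ ¬a1) ∧ ¬a4)   [complement / identity]
= ¬(¬¬a1 ∧ ¬a4)   [absorption]
= ¬a1 ∨ a4   [De Morgan]

¬a1 ∨ a4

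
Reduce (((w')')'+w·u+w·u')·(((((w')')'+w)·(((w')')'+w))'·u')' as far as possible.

(((w')')'+w·u+w·u')·(((((w')')'+w)·(((w')')'+w))'·u')'
= (((w')')'+w·u+w·u')·((((w')')'+w)·(((w')')'+w)+u)   (De Morgan)
= (((w')')'+w·u+w·u')·(((w')')'+w+u)   (idempotence)
= (((w')')'+w)·(((w')')'+w+u)   (distribution)
= ((w')')'+w   (absorption)
= w'+w   (double negation)
= 1   (complement)

1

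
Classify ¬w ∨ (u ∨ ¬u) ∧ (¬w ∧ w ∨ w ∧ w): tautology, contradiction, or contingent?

tautology

¬w ∨ (u ∨ ¬u) ∧ (¬w ∧ w ∨ w ∧ w)
= ¬w ∨ ¬w ∧ w ∨ w ∧ w   [complement / identity]
= ¬w ∨ w   [distribution]
= True   [complement]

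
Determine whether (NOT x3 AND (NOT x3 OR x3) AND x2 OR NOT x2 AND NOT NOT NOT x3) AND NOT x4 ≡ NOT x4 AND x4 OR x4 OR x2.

No

E1: (NOT x3 AND (NOT x3 OR x3) AND x2 OR NOT x2 AND NOT NOT NOT x3) AND NOT x4
    = (NOT x3 AND (NOT x3 OR x3) AND x2 OR NOT x2 AND NOT x3) AND NOT x4
    = (NOT x3 AND x2 OR NOT x2 AND NOT x3) AND NOT x4
    = NOT x3 AND NOT x4
E2: NOT x4 AND x4 OR x4 OR x2
    = x4 OR x2
These differ: at x2=1, x3=0, x4=1, E1 = 0 but E2 = 1.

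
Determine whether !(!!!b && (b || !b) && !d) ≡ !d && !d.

E1: !(!!!b && (b || !b) && !d)
    = !(!!!b && !d)
    = !(!b && !d)
    = b || d
E2: !d && !d
    = !d
These differ: at b=0, d=1, E1 = 1 but E2 = 0.

No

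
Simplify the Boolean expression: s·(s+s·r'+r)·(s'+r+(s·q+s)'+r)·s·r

s·(s+s·r'+r)·(s'+r+(s·q+s)'+r)·s·r
= s·(s+s·r'+r)·(s'+r+s'+r)·s·r   — absorption
= s·(s+s·r'+r)·(s'+r)·s·r   — idempotence
= s·(s+r)·(s'+r)·s·r   — absorption
= s·(r+s·s')·s·r   — distribution
= s·r·s·r   — complement / identity
= s·r   — idempotence

s·r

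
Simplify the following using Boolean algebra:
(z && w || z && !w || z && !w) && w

(z && w || z && !w || z && !w) && w
= (z || z && !w) && w   [distribution]
= z && w   [absorption]

z && w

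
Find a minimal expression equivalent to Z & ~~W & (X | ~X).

Z & W

Z & ~~W & (X | ~X)
= Z & ~~W
= Z & W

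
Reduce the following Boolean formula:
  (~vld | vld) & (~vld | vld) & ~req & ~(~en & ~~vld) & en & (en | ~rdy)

(~vld | vld) & (~vld | vld) & ~req & ~(~en & ~~vld) & en & (en | ~rdy)
= (~vld | vld) & (~vld | vld) & ~req & ~(~en & ~~vld) & en
= (~vld | vld) & (~vld | vld) & ~req & (en | ~vld) & en
= (~vld | vld) & ~req & (en | ~vld) & en
= ~req & (en | ~vld) & en
= ~req & en

~req & en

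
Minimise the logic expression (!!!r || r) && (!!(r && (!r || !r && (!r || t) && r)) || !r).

(!!!r || r) && (!!(r && (!r || !r && (!r || t) && r)) || !r)
= (!r || r) && (!!(r && (!r || !r && (!r || t) && r)) || !r)
= (!r || r) && (!!(r && (!r || !r && r)) || !r)
= (!r || r) && (!!(r && !r) || !r)
= !!(r && !r) || !r
= r && !r || !r
= !r

!r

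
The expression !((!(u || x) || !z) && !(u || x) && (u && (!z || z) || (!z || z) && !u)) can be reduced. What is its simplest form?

!((!(u || x) || !z) && !(u || x) && (u && (!z || z) || (!z || z) && !u))
= !((!(u || x) || !z) && !(u || x) && (!z || z))
= !(!(u || x) && (!z || z))
= !!(u || x)
= u || x

u || x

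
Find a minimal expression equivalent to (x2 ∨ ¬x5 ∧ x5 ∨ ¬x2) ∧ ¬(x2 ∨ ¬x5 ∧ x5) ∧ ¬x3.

¬x2 ∧ ¬x3

(x2 ∨ ¬x5 ∧ x5 ∨ ¬x2) ∧ ¬(x2 ∨ ¬x5 ∧ x5) ∧ ¬x3
= (x2 ∨ ¬x5 ∧ x5 ∨ ¬x2) ∧ ¬x2 ∧ ¬x3   — complement / identity
= (x2 ∨ ¬x2) ∧ ¬x2 ∧ ¬x3   — complement / identity
= ¬x2 ∧ ¬x3   — complement / identity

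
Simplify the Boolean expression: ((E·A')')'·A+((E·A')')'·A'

((E·A')')'·A+((E·A')')'·A'
= ((E·A')')'
= E·A'

E·A'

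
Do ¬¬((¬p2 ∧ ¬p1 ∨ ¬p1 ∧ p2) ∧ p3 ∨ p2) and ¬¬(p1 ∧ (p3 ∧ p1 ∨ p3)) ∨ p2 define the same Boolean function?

E1: ¬¬((¬p2 ∧ ¬p1 ∨ ¬p1 ∧ p2) ∧ p3 ∨ p2)
    = (¬p2 ∧ ¬p1 ∨ ¬p1 ∧ p2) ∧ p3 ∨ p2   (double negation)
    = ¬p1 ∧ p3 ∨ p2   (distribution)
E2: ¬¬(p1 ∧ (p3 ∧ p1 ∨ p3)) ∨ p2
    = p1 ∧ (p3 ∧ p1 ∨ p3) ∨ p2   (double negation)
    = p1 ∧ p3 ∨ p2   (absorption)
These differ: at p1=1, p2=0, p3=1, E1 = 0 but E2 = 1.

No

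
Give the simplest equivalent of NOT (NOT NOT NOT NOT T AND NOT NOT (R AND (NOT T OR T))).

NOT (NOT NOT NOT NOT T AND NOT NOT (R AND (NOT T OR T)))
= NOT (NOT NOT T AND NOT NOT (R AND (NOT T OR T)))   — double negation
= NOT T OR NOT (R AND (NOT T OR T))   — De Morgan
= NOT T OR NOT R   — complement / identity

NOT T OR NOT R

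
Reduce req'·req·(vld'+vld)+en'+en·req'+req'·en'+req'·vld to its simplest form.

en'+req'

req'·req·(vld'+vld)+en'+en·req'+req'·en'+req'·vld
= req'·req·(vld'+vld)+en'+req'+req'·vld   [distribution]
= req'·req+en'+req'+req'·vld   [complement / identity]
= en'+req'+req'·vld   [complement / identity]
= en'+req'   [absorption]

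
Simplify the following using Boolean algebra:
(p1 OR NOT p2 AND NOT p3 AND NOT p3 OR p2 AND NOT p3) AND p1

p1

(p1 OR NOT p2 AND NOT p3 AND NOT p3 OR p2 AND NOT p3) AND p1
= (p1 OR NOT p2 AND NOT p3 OR p2 AND NOT p3) AND p1   (idempotence)
= (p1 OR NOT p3) AND p1   (distribution)
= p1   (absorption)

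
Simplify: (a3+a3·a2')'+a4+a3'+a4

(a3+a3·a2')'+a4+a3'+a4
= a3'+a4+a3'+a4   [absorption]
= a3'+a4   [idempotence]

a3'+a4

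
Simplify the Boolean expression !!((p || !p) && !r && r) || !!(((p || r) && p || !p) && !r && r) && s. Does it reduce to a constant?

false

!!((p || !p) && !r && r) || !!(((p || r) && p || !p) && !r && r) && s
= !!((p || !p) && !r && r) || !!((p || !p) && !r && r) && s   — absorption
= !!((p || !p) && !r && r)   — absorption
= !!(!r && r)   — complement / identity
= !r && r   — double negation
= false   — complement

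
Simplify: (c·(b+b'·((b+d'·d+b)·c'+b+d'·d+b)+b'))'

(c·(b+b'·((b+d'·d+b)·c'+b+d'·d+b)+b'))'
= (c·(b+b'·(b+d'·d+b)+b'))'
= (c·(b+b'·(b+b)+b'))'
= (c·(b+b'·b+b'))'
= (c·(b+b'))'
= c'

c'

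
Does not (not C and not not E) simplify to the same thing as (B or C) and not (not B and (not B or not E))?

E1: not (not C and not not E)
    = C or not E
E2: (B or C) and not (not B and (not B or not E))
    = (B or C) and not not B
    = (B or C) and B
    = B
These differ: at B=0, C=0, E=0, E1 = 1 but E2 = 0.

No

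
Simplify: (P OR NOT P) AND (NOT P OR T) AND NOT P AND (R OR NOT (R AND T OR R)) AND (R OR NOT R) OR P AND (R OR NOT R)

(P OR NOT P) AND (NOT P OR T) AND NOT P AND (R OR NOT (R AND T OR R)) AND (R OR NOT R) OR P AND (R OR NOT R)
= (NOT P OR T) AND NOT P AND (R OR NOT (R AND T OR R)) AND (R OR NOT R) OR P AND (R OR NOT R)   [complement / identity]
= (NOT P OR T) AND NOT P AND (R OR NOT (R AND T OR R)) OR P AND (R OR NOT R)   [complement / identity]
= NOT P AND (R OR NOT (R AND T OR R)) OR P AND (R OR NOT R)   [absorption]
= NOT P AND (R OR NOT R) OR P AND (R OR NOT R)   [absorption]
= R OR NOT R   [distribution]
= TRUE   [complement]

TRUE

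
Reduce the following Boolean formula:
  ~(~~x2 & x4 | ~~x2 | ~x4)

~(~~x2 & x4 | ~~x2 | ~x4)
= ~(~~x2 | ~x4)   (absorption)
= ~x2 & x4   (De Morgan)

~x2 & x4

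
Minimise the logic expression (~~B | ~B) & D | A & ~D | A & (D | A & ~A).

D | A

(~~B | ~B) & D | A & ~D | A & (D | A & ~A)
= (~~B | ~B) & D | A & ~D | A & D   (complement / identity)
= (B | ~B) & D | A & ~D | A & D   (double negation)
= (B | ~B) & D | A   (distribution)
= D | A   (complement / identity)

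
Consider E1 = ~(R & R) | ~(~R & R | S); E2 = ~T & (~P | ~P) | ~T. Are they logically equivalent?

E1: ~(R & R) | ~(~R & R | S)
    = ~(R & R) | ~S   (complement / identity)
    = ~R | ~S   (idempotence)
E2: ~T & (~P | ~P) | ~T
    = ~T & ~P | ~T   (idempotence)
    = ~T   (absorption)
These differ: at P=1, R=0, S=1, T=1, E1 = 1 but E2 = 0.

No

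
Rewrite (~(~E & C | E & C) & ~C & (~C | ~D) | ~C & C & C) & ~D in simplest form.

~C & ~D

(~(~E & C | E & C) & ~C & (~C | ~D) | ~C & C & C) & ~D
= (~C & ~C & (~C | ~D) | ~C & C & C) & ~D   [distribution]
= (~C & ~C & (~C | ~D) | ~C & C) & ~D   [idempotence]
= (~C & ~C | ~C & C) & ~D   [absorption]
= ~C & ~D   [distribution]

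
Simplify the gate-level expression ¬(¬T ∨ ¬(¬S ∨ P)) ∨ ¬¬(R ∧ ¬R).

¬(¬T ∨ ¬(¬S ∨ P)) ∨ ¬¬(R ∧ ¬R)
= ¬(¬T ∨ ¬(¬S ∨ P)) ∨ R ∧ ¬R   [double negation]
= ¬(¬T ∨ ¬(¬S ∨ P))   [complement / identity]
= T ∧ (¬S ∨ P)   [De Morgan]

T ∧ (¬S ∨ P)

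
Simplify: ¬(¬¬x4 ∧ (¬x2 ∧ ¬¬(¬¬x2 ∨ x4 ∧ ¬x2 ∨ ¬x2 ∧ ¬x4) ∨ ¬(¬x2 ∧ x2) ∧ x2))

¬x4

¬(¬¬x4 ∧ (¬x2 ∧ ¬¬(¬¬x2 ∨ x4 ∧ ¬x2 ∨ ¬x2 ∧ ¬x4) ∨ ¬(¬x2 ∧ x2) ∧ x2))
= ¬(¬¬x4 ∧ (¬x2 ∧ ¬¬(¬¬x2 ∨ ¬x2) ∨ ¬(¬x2 ∧ x2) ∧ x2))   (distribution)
= ¬(¬¬x4 ∧ (¬x2 ∧ ¬(¬x2 ∧ x2) ∨ ¬(¬x2 ∧ x2) ∧ x2))   (De Morgan)
= ¬(¬¬x4 ∧ ¬(¬x2 ∧ x2))   (distribution)
= ¬x4 ∨ ¬x2 ∧ x2   (De Morgan)
= ¬x4   (complement / identity)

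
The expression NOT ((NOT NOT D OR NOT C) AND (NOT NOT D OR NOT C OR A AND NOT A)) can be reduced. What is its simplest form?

NOT D AND C

NOT ((NOT NOT D OR NOT C) AND (NOT NOT D OR NOT C OR A AND NOT A))
= NOT ((NOT NOT D OR NOT C) AND (NOT NOT D OR NOT C))   [complement / identity]
= NOT (NOT NOT D OR NOT C)   [idempotence]
= NOT D AND C   [De Morgan]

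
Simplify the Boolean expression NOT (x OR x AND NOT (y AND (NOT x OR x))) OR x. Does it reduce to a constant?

TRUE

NOT (x OR x AND NOT (y AND (NOT x OR x))) OR x
= NOT (x OR x AND NOT y) OR x   [complement / identity]
= NOT x OR x   [absorption]
= TRUE   [complement]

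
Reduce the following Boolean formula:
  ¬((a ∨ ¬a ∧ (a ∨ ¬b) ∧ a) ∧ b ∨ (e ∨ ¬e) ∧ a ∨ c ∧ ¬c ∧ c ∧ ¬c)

¬a

¬((a ∨ ¬a ∧ (a ∨ ¬b) ∧ a) ∧ b ∨ (e ∨ ¬e) ∧ a ∨ c ∧ ¬c ∧ c ∧ ¬c)
= ¬((a ∨ ¬a ∧ (a ∨ ¬b) ∧ a) ∧ b ∨ (e ∨ ¬e) ∧ a ∨ c ∧ ¬c)   (idempotence)
= ¬((a ∨ ¬a ∧ a) ∧ b ∨ (e ∨ ¬e) ∧ a ∨ c ∧ ¬c)   (absorption)
= ¬((a ∨ ¬a ∧ a) ∧ b ∨ (e ∨ ¬e) ∧ a)   (complement / identity)
= ¬(a ∧ b ∨ (e ∨ ¬e) ∧ a)   (complement / identity)
= ¬(a ∧ b ∨ a)   (complement / identity)
= ¬a   (absorption)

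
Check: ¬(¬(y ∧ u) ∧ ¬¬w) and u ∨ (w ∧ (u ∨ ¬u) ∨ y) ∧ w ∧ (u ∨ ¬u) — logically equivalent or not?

No

E1: ¬(¬(y ∧ u) ∧ ¬¬w)
    = y ∧ u ∨ ¬w   [De Morgan]
E2: u ∨ (w ∧ (u ∨ ¬u) ∨ y) ∧ w ∧ (u ∨ ¬u)
    = u ∨ (w ∨ y) ∧ w ∧ (u ∨ ¬u)   [complement / identity]
    = u ∨ (w ∨ y) ∧ w   [complement / identity]
    = u ∨ w   [absorption]
These differ: at u=0, w=0, y=0, E1 = 1 but E2 = 0.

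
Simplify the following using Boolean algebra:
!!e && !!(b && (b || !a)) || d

e && b || d

!!e && !!(b && (b || !a)) || d
= !!e && !!b || d   — absorption
= !!e && b || d   — double negation
= e && b || d   — double negation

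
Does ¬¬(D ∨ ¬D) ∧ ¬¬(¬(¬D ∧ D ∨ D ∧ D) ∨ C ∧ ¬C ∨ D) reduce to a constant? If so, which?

yes, True

¬¬(D ∨ ¬D) ∧ ¬¬(¬(¬D ∧ D ∨ D ∧ D) ∨ C ∧ ¬C ∨ D)
= (D ∨ ¬D) ∧ ¬¬(¬(¬D ∧ D ∨ D ∧ D) ∨ C ∧ ¬C ∨ D)   [double negation]
= (D ∨ ¬D) ∧ (¬(¬D ∧ D ∨ D ∧ D) ∨ C ∧ ¬C ∨ D)   [double negation]
= ¬(¬D ∧ D ∨ D ∧ D) ∨ C ∧ ¬C ∨ D   [complement / identity]
= ¬(¬D ∧ D ∨ D ∧ D) ∨ D   [complement / identity]
= ¬D ∨ D   [distribution]
= True   [complement]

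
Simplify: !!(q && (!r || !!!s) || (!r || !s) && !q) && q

(!r || !s) && q

!!(q && (!r || !!!s) || (!r || !s) && !q) && q
= (q && (!r || !!!s) || (!r || !s) && !q) && q   — double negation
= (q && (!r || !s) || (!r || !s) && !q) && q   — double negation
= (!r || !s) && q   — distribution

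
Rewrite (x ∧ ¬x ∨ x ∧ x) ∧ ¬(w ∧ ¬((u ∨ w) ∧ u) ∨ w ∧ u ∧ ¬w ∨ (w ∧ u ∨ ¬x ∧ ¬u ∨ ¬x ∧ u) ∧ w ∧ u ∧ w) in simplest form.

(x ∧ ¬x ∨ x ∧ x) ∧ ¬(w ∧ ¬((u ∨ w) ∧ u) ∨ w ∧ u ∧ ¬w ∨ (w ∧ u ∨ ¬x ∧ ¬u ∨ ¬x ∧ u) ∧ w ∧ u ∧ w)
= x ∧ ¬(w ∧ ¬((u ∨ w) ∧ u) ∨ w ∧ u ∧ ¬w ∨ (w ∧ u ∨ ¬x ∧ ¬u ∨ ¬x ∧ u) ∧ w ∧ u ∧ w)   — distribution
= x ∧ ¬(w ∧ ¬((u ∨ w) ∧ u) ∨ w ∧ u ∧ ¬w ∨ (w ∧ u ∨ ¬x) ∧ w ∧ u ∧ w)   — distribution
= x ∧ ¬(w ∧ ¬((u ∨ w) ∧ u) ∨ w ∧ u ∧ ¬w ∨ w ∧ u ∧ w)   — absorption
= x ∧ ¬(w ∧ ¬u ∨ w ∧ u ∧ ¬w ∨ w ∧ u ∧ w)   — absorption
= x ∧ ¬(w ∧ ¬u ∨ w ∧ u)   — distribution
= x ∧ ¬w   — distribution

x ∧ ¬w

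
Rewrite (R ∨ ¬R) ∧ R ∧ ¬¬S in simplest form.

(R ∨ ¬R) ∧ R ∧ ¬¬S
= R ∧ ¬¬S   — complement / identity
= R ∧ S   — double negation

R ∧ S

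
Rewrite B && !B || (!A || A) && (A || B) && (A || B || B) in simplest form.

B && !B || (!A || A) && (A || B) && (A || B || B)
= B && !B || (A || B) && (A || B || B)
= (A || B) && (A || B || B)
= A || B

A || B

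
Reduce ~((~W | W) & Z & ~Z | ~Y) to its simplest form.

~((~W | W) & Z & ~Z | ~Y)
= ~(Z & ~Z | ~Y)   — complement / identity
= ~~Y   — complement / identity
= Y   — double negation

Y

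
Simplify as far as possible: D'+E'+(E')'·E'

D'+E'+(E')'·E'
= D'+E'+E·E'
= D'+E'

D'+E'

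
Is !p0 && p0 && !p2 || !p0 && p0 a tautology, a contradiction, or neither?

!p0 && p0 && !p2 || !p0 && p0
= !p0 && p0
= false

contradiction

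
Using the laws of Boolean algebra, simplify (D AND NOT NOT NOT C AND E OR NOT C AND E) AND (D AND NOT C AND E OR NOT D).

NOT C AND E

(D AND NOT NOT NOT C AND E OR NOT C AND E) AND (D AND NOT C AND E OR NOT D)
= (D AND NOT C AND E OR NOT C AND E) AND (D AND NOT C AND E OR NOT D)   (double negation)
= D AND NOT C AND E OR NOT C AND E AND NOT D   (distribution)
= NOT C AND E   (distribution)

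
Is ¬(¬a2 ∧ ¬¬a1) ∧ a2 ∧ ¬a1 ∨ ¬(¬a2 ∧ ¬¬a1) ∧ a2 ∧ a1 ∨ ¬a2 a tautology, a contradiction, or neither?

¬(¬a2 ∧ ¬¬a1) ∧ a2 ∧ ¬a1 ∨ ¬(¬a2 ∧ ¬¬a1) ∧ a2 ∧ a1 ∨ ¬a2
= ¬(¬a2 ∧ ¬¬a1) ∧ a2 ∨ ¬a2   — distribution
= (a2 ∨ ¬a1) ∧ a2 ∨ ¬a2   — De Morgan
= a2 ∨ ¬a2   — absorption
= True   — complement

tautology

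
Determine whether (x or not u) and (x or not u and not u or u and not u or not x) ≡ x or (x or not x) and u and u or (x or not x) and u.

No

E1: (x or not u) and (x or not u and not u or u and not u or not x)
    = (x or not u) and (x or not u or not x)
    = x or not u
E2: x or (x or not x) and u and u or (x or not x) and u
    = x or (x or not x) and u
    = x or u
These differ: at u=0, x=0, E1 = 1 but E2 = 0.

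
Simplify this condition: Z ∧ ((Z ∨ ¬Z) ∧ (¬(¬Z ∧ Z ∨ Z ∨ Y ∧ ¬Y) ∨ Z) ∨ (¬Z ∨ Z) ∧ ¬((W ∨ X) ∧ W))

Z ∧ ((Z ∨ ¬Z) ∧ (¬(¬Z ∧ Z ∨ Z ∨ Y ∧ ¬Y) ∨ Z) ∨ (¬Z ∨ Z) ∧ ¬((W ∨ X) ∧ W))
= Z ∧ ((Z ∨ ¬Z) ∧ (¬(¬Z ∧ Z ∨ Z ∨ Y ∧ ¬Y) ∨ Z) ∨ (¬Z ∨ Z) ∧ ¬W)
= Z ∧ ((Z ∨ ¬Z) ∧ (¬(Z ∨ Y ∧ ¬Y) ∨ Z) ∨ (¬Z ∨ Z) ∧ ¬W)
= Z ∧ (¬(Z ∨ Y ∧ ¬Y) ∨ Z ∨ (¬Z ∨ Z) ∧ ¬W)
= Z ∧ (¬Z ∨ Z ∨ (¬Z ∨ Z) ∧ ¬W)
= Z ∧ (¬Z ∨ Z)
= Z

Z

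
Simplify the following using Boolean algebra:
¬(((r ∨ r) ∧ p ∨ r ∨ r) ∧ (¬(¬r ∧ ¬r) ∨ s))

¬r

¬(((r ∨ r) ∧ p ∨ r ∨ r) ∧ (¬(¬r ∧ ¬r) ∨ s))
= ¬((r ∨ r) ∧ (¬(¬r ∧ ¬r) ∨ s))   (absorption)
= ¬((r ∨ r) ∧ (r ∨ r ∨ s))   (De Morgan)
= ¬(r ∨ r)   (absorption)
= ¬r   (idempotence)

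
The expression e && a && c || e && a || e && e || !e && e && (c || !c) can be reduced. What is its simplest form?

e

e && a && c || e && a || e && e || !e && e && (c || !c)
= e && a && c || e && a || e && e || !e && e   [complement / identity]
= e && a || e && e || !e && e   [absorption]
= e && a || e   [distribution]
= e   [absorption]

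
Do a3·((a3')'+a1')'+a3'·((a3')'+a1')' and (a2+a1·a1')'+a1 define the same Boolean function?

E1: a3·((a3')'+a1')'+a3'·((a3')'+a1')'
    = ((a3')'+a1')'
    = a3'·a1
E2: (a2+a1·a1')'+a1
    = a2'+a1
These differ: at a1=0, a2=0, a3=1, E1 = 0 but E2 = 1.

No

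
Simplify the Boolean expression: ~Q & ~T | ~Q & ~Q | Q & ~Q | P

~Q | P

~Q & ~T | ~Q & ~Q | Q & ~Q | P
= ~Q & ~T | ~Q | P   [distribution]
= ~Q | P   [absorption]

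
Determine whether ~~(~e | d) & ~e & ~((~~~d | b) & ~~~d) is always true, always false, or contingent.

contingent

~~(~e | d) & ~e & ~((~~~d | b) & ~~~d)
= ~~(~e | d) & ~e & ~~~~d
= (~e | d) & ~e & ~~~~d
= ~e & ~~~~d
= ~e & ~~d
= ~e & d
This depends on d, e, so it is not a constant.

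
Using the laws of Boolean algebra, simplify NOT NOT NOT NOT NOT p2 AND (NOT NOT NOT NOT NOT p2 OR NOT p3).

NOT p2

NOT NOT NOT NOT NOT p2 AND (NOT NOT NOT NOT NOT p2 OR NOT p3)
= NOT NOT NOT NOT NOT p2
= NOT NOT NOT p2
= NOT p2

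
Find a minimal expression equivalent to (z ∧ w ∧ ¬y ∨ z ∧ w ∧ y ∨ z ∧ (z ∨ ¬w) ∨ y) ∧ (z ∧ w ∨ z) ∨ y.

(z ∧ w ∧ ¬y ∨ z ∧ w ∧ y ∨ z ∧ (z ∨ ¬w) ∨ y) ∧ (z ∧ w ∨ z) ∨ y
= (z ∧ w ∧ ¬y ∨ z ∧ w ∧ y ∨ z ∨ y) ∧ (z ∧ w ∨ z) ∨ y   [absorption]
= (z ∧ w ∨ z ∨ y) ∧ (z ∧ w ∨ z) ∨ y   [distribution]
= z ∧ w ∨ z ∨ y   [absorption]
= z ∨ y   [absorption]

z ∨ y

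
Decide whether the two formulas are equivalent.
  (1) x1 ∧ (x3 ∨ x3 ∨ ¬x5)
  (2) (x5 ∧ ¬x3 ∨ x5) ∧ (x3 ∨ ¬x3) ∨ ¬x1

No

E1: x1 ∧ (x3 ∨ x3 ∨ ¬x5)
    = x1 ∧ (x3 ∨ ¬x5)   — idempotence
E2: (x5 ∧ ¬x3 ∨ x5) ∧ (x3 ∨ ¬x3) ∨ ¬x1
    = x5 ∧ ¬x3 ∨ x5 ∨ ¬x1   — complement / identity
    = x5 ∨ ¬x1   — absorption
These differ: at x1=0, x3=0, x5=0, E1 = 0 but E2 = 1.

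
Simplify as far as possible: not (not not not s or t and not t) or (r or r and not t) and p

not (not not not s or t and not t) or (r or r and not t) and p
= not (not not not s or t and not t) or r and p   (absorption)
= not (not s or t and not t) or r and p   (double negation)
= not not s or r and p   (complement / identity)
= s or r and p   (double negation)

s or r and p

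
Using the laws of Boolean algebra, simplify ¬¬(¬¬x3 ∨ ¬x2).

x3 ∨ ¬x2

¬¬(¬¬x3 ∨ ¬x2)
= ¬¬x3 ∨ ¬x2   — double negation
= x3 ∨ ¬x2   — double negation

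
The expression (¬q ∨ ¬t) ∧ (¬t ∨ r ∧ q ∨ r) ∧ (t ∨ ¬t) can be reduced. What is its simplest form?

(¬q ∨ ¬t) ∧ (¬t ∨ r ∧ q ∨ r) ∧ (t ∨ ¬t)
= (¬q ∨ ¬t) ∧ (¬t ∨ r ∧ q ∨ r)   [complement / identity]
= (¬q ∨ ¬t) ∧ (¬t ∨ r)   [absorption]
= ¬q ∧ r ∨ ¬t   [distribution]

¬q ∧ r ∨ ¬t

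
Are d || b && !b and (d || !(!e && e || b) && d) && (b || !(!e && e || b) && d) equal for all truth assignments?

Yes

E1: d || b && !b
    = d   [complement / identity]
E2: (d || !(!e && e || b) && d) && (b || !(!e && e || b) && d)
    = d && b || !(!e && e || b) && d   [distribution]
    = d && b || !b && d   [complement / identity]
    = d   [distribution]
Both reduce to d, so they are equivalent.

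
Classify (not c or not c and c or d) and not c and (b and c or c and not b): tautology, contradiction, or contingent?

contradiction

(not c or not c and c or d) and not c and (b and c or c and not b)
= (not c or d) and not c and (b and c or c and not b)   [complement / identity]
= (not c or d) and not c and c   [distribution]
= not c and c   [absorption]
= False   [complement]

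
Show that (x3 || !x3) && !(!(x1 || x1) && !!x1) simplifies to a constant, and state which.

true

(x3 || !x3) && !(!(x1 || x1) && !!x1)
= (x3 || !x3) && (x1 || x1 || !x1)
= (x3 || !x3) && (x1 || !x1)
= x1 || !x1
= true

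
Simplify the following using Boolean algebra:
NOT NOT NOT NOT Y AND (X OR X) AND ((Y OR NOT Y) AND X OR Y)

Y AND X

NOT NOT NOT NOT Y AND (X OR X) AND ((Y OR NOT Y) AND X OR Y)
= NOT NOT NOT NOT Y AND (X OR X) AND (X OR Y)   [complement / identity]
= NOT NOT NOT NOT Y AND (X OR X AND Y)   [distribution]
= NOT NOT Y AND (X OR X AND Y)   [double negation]
= NOT NOT Y AND X   [absorption]
= Y AND X   [double negation]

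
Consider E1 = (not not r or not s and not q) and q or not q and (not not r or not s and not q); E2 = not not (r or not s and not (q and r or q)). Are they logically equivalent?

E1: (not not r or not s and not q) and q or not q and (not not r or not s and not q)
    = not not r or not s and not q   [distribution]
    = r or not s and not q   [double negation]
E2: not not (r or not s and not (q and r or q))
    = not not (r or not s and not q)   [absorption]
    = r or not s and not q   [double negation]
Both reduce to r or not s and not q, so they are equivalent.

Yes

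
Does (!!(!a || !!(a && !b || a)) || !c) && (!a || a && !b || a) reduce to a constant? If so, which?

yes, True

(!!(!a || !!(a && !b || a)) || !c) && (!a || a && !b || a)
= (!a || !!(a && !b || a) || !c) && (!a || a && !b || a)   (double negation)
= (!a || a && !b || a || !c) && (!a || a && !b || a)   (double negation)
= !a || a && !b || a   (absorption)
= !a || a   (absorption)
= true   (complement)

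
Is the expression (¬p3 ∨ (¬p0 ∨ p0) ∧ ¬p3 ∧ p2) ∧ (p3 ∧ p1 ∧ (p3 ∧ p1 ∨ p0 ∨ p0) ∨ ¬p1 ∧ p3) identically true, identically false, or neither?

(¬p3 ∨ (¬p0 ∨ p0) ∧ ¬p3 ∧ p2) ∧ (p3 ∧ p1 ∧ (p3 ∧ p1 ∨ p0 ∨ p0) ∨ ¬p1 ∧ p3)
= (¬p3 ∨ (¬p0 ∨ p0) ∧ ¬p3 ∧ p2) ∧ (p3 ∧ p1 ∧ (p3 ∧ p1 ∨ p0) ∨ ¬p1 ∧ p3)
= (¬p3 ∨ (¬p0 ∨ p0) ∧ ¬p3 ∧ p2) ∧ (p3 ∧ p1 ∨ ¬p1 ∧ p3)
= (¬p3 ∨ ¬p3 ∧ p2) ∧ (p3 ∧ p1 ∨ ¬p1 ∧ p3)
= ¬p3 ∧ (p3 ∧ p1 ∨ ¬p1 ∧ p3)
= ¬p3 ∧ p3
= False

identically false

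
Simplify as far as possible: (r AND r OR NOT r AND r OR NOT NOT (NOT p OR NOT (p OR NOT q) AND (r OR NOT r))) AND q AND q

(r AND r OR NOT r AND r OR NOT NOT (NOT p OR NOT (p OR NOT q) AND (r OR NOT r))) AND q AND q
= (r AND r OR NOT r AND r OR NOT NOT (NOT p OR NOT (p OR NOT q))) AND q AND q   [complement / identity]
= (r AND r OR NOT r AND r OR NOT (p AND (p OR NOT q))) AND q AND q   [De Morgan]
= (r OR NOT (p AND (p OR NOT q))) AND q AND q   [distribution]
= (r OR NOT (p AND (p OR NOT q))) AND q   [idempotence]
= (r OR NOT p) AND q   [absorption]

(r OR NOT p) AND q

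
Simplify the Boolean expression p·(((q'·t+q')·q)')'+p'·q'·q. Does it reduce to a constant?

p·(((q'·t+q')·q)')'+p'·q'·q
= p·((q'·q)')'+p'·q'·q   — absorption
= p·q'·q+p'·q'·q   — double negation
= q'·q   — distribution
= 0   — complement

0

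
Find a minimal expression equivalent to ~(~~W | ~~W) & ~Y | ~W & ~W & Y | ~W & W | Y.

~W | Y

~(~~W | ~~W) & ~Y | ~W & ~W & Y | ~W & W | Y
= ~W & ~W & ~Y | ~W & ~W & Y | ~W & W | Y   — De Morgan
= ~W & ~W | ~W & W | Y   — distribution
= ~W | Y   — distribution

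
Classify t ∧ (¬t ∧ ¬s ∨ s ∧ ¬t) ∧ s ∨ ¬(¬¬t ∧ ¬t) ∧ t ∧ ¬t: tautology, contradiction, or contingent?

contradiction

t ∧ (¬t ∧ ¬s ∨ s ∧ ¬t) ∧ s ∨ ¬(¬¬t ∧ ¬t) ∧ t ∧ ¬t
= t ∧ (¬t ∧ ¬s ∨ s ∧ ¬t) ∧ s ∨ (¬t ∨ t) ∧ t ∧ ¬t
= t ∧ (¬t ∧ ¬s ∨ s ∧ ¬t) ∧ s ∨ t ∧ ¬t
= t ∧ ¬t ∧ s ∨ t ∧ ¬t
= t ∧ ¬t
= False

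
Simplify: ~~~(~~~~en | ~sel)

~en & sel

~~~(~~~~en | ~sel)
= ~~~(~~en | ~sel)
= ~~(~en & sel)
= ~en & sel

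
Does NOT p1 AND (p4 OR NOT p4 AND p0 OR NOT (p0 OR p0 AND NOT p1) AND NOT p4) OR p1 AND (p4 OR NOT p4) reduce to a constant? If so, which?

NOT p1 AND (p4 OR NOT p4 AND p0 OR NOT (p0 OR p0 AND NOT p1) AND NOT p4) OR p1 AND (p4 OR NOT p4)
= NOT p1 AND (p4 OR NOT p4 AND p0 OR NOT p0 AND NOT p4) OR p1 AND (p4 OR NOT p4)   (absorption)
= NOT p1 AND (p4 OR NOT p4) OR p1 AND (p4 OR NOT p4)   (distribution)
= p4 OR NOT p4   (distribution)
= TRUE   (complement)

yes, True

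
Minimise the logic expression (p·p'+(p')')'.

p'

(p·p'+(p')')'
= ((p')')'
= p'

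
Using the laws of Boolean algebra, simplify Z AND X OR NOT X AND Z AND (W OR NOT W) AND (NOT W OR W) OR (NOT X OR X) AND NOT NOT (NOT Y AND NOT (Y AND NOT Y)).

Z OR NOT Y

Z AND X OR NOT X AND Z AND (W OR NOT W) AND (NOT W OR W) OR (NOT X OR X) AND NOT NOT (NOT Y AND NOT (Y AND NOT Y))
= Z AND X OR NOT X AND Z AND (W OR NOT W) AND (NOT W OR W) OR (NOT X OR X) AND NOT (Y OR Y AND NOT Y)
= Z AND X OR NOT X AND Z AND (NOT W OR W) OR (NOT X OR X) AND NOT (Y OR Y AND NOT Y)
= Z AND X OR NOT X AND Z AND (NOT W OR W) OR NOT (Y OR Y AND NOT Y)
= Z AND X OR NOT X AND Z OR NOT (Y OR Y AND NOT Y)
= Z OR NOT (Y OR Y AND NOT Y)
= Z OR NOT Y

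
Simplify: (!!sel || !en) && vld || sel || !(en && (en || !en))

sel || !en

(!!sel || !en) && vld || sel || !(en && (en || !en))
= (!!sel || !en) && vld || sel || !en   — complement / identity
= (sel || !en) && vld || sel || !en   — double negation
= sel || !en   — absorption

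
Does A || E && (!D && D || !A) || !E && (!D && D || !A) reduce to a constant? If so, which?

A || E && (!D && D || !A) || !E && (!D && D || !A)
= A || !D && D || !A   — distribution
= A || !A   — complement / identity
= true   — complement

yes, True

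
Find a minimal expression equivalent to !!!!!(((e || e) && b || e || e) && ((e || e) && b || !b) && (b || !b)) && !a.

!e && !a

!!!!!(((e || e) && b || e || e) && ((e || e) && b || !b) && (b || !b)) && !a
= !!!!!(((e || e) && b || e || e) && ((e || e) && b || !b)) && !a   (complement / identity)
= !!!!!((e || e) && b || (e || e) && !b) && !a   (distribution)
= !!!!!(e || e) && !a   (distribution)
= !!!(e || e) && !a   (double negation)
= !(e || e) && !a   (double negation)
= !e && !a   (idempotence)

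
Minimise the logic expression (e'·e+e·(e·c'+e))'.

(e'·e+e·(e·c'+e))'
= (e'·e+e·e)'
= e'

e'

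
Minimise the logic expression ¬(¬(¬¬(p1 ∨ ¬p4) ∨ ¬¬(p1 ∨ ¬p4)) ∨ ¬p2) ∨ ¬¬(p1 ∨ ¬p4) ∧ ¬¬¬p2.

¬(¬(¬¬(p1 ∨ ¬p4) ∨ ¬¬(p1 ∨ ¬p4)) ∨ ¬p2) ∨ ¬¬(p1 ∨ ¬p4) ∧ ¬¬¬p2
= ¬(¬(¬¬(p1 ∨ ¬p4) ∨ ¬¬(p1 ∨ ¬p4)) ∨ ¬p2) ∨ ¬¬(p1 ∨ ¬p4) ∧ ¬p2   [double negation]
= ¬(¬¬¬(p1 ∨ ¬p4) ∨ ¬p2) ∨ ¬¬(p1 ∨ ¬p4) ∧ ¬p2   [idempotence]
= ¬¬(p1 ∨ ¬p4) ∧ p2 ∨ ¬¬(p1 ∨ ¬p4) ∧ ¬p2   [De Morgan]
= ¬¬(p1 ∨ ¬p4)   [distribution]
= p1 ∨ ¬p4   [double negation]

p1 ∨ ¬p4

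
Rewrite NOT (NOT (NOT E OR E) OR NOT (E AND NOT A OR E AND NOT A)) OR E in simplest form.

E

NOT (NOT (NOT E OR E) OR NOT (E AND NOT A OR E AND NOT A)) OR E
= NOT (NOT (NOT E OR E) OR NOT (E AND NOT A)) OR E   (idempotence)
= (NOT E OR E) AND E AND NOT A OR E   (De Morgan)
= E AND NOT A OR E   (complement / identity)
= E   (absorption)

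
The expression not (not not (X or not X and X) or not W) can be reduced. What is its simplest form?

not X and W

not (not not (X or not X and X) or not W)
= not (not not X or not W)   (complement / identity)
= not X and W   (De Morgan)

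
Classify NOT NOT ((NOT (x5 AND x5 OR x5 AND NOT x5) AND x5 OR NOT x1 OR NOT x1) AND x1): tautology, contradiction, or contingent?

contradiction

NOT NOT ((NOT (x5 AND x5 OR x5 AND NOT x5) AND x5 OR NOT x1 OR NOT x1) AND x1)
= NOT NOT ((NOT x5 AND x5 OR NOT x1 OR NOT x1) AND x1)   [distribution]
= NOT NOT ((NOT x1 OR NOT x1) AND x1)   [complement / identity]
= NOT NOT (NOT x1 AND x1)   [idempotence]
= NOT x1 AND x1   [double negation]
= FALSE   [complement]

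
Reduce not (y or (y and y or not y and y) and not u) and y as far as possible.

False

not (y or (y and y or not y and y) and not u) and y
= not (y or y and not u) and y   [distribution]
= not y and y   [absorption]
= False   [complement]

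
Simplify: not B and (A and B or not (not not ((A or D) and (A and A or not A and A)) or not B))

False

not B and (A and B or not (not not ((A or D) and (A and A or not A and A)) or not B))
= not B and (A and B or not ((A or D) and (A and A or not A and A)) and B)   (De Morgan)
= not B and (A and B or not ((A or D) and A) and B)   (distribution)
= not B and (A and B or not A and B)   (absorption)
= not B and B   (distribution)
= False   (complement)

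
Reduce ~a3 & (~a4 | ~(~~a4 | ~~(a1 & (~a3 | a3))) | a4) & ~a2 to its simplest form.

~a3 & ~a2

~a3 & (~a4 | ~(~~a4 | ~~(a1 & (~a3 | a3))) | a4) & ~a2
= ~a3 & (~a4 | ~a4 & ~(a1 & (~a3 | a3)) | a4) & ~a2   — De Morgan
= ~a3 & (~a4 | ~a4 & ~a1 | a4) & ~a2   — complement / identity
= ~a3 & (~a4 | a4) & ~a2   — absorption
= ~a3 & ~a2   — complement / identity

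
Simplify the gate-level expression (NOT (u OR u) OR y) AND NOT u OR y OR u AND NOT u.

NOT u OR y

(NOT (u OR u) OR y) AND NOT u OR y OR u AND NOT u
= (NOT (u OR u) OR y) AND NOT u OR y   [complement / identity]
= (NOT u OR y) AND NOT u OR y   [idempotence]
= NOT u OR y   [absorption]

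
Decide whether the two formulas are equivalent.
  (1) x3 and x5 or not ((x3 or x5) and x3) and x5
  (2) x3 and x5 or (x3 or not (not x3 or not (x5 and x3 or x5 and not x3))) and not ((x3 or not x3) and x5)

E1: x3 and x5 or not ((x3 or x5) and x3) and x5
    = x3 and x5 or not x3 and x5   — absorption
    = x5   — distribution
E2: x3 and x5 or (x3 or not (not x3 or not (x5 and x3 or x5 and not x3))) and not ((x3 or not x3) and x5)
    = x3 and x5 or (x3 or not (not x3 or not x5)) and not ((x3 or not x3) and x5)   — distribution
    = x3 and x5 or (x3 or x3 and x5) and not ((x3 or not x3) and x5)   — De Morgan
    = x3 and x5 or (x3 or x3 and x5) and not x5   — complement / identity
    = x3 and x5 or x3 and not x5   — absorption
    = x3   — distribution
These differ: at x3=0, x5=1, E1 = 1 but E2 = 0.

No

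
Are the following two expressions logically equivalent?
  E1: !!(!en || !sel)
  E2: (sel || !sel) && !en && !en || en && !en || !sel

Yes

E1: !!(!en || !sel)
    = !en || !sel   (double negation)
E2: (sel || !sel) && !en && !en || en && !en || !sel
    = !en && !en || en && !en || !sel   (complement / identity)
    = !en || !sel   (distribution)
Both reduce to !en || !sel, so they are equivalent.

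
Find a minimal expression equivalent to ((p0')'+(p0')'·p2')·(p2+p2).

p0·p2

((p0')'+(p0')'·p2')·(p2+p2)
= ((p0')'+(p0')'·p2')·p2
= (p0')'·p2
= p0·p2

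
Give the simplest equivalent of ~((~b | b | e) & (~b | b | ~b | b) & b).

~((~b | b | e) & (~b | b | ~b | b) & b)
= ~((~b | b | e) & (~b | b) & b)   — idempotence
= ~((~b | b) & b)   — absorption
= ~b   — complement / identity

~b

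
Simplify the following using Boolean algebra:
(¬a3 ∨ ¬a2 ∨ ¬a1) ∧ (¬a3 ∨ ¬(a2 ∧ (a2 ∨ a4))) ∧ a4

(¬a3 ∨ ¬a2 ∨ ¬a1) ∧ (¬a3 ∨ ¬(a2 ∧ (a2 ∨ a4))) ∧ a4
= (¬a3 ∨ ¬a2 ∨ ¬a1) ∧ (¬a3 ∨ ¬a2) ∧ a4   (absorption)
= (¬a3 ∨ ¬a2) ∧ a4   (absorption)

(¬a3 ∨ ¬a2) ∧ a4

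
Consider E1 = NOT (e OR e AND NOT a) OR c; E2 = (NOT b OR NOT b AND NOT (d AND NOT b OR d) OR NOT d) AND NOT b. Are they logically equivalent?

No

E1: NOT (e OR e AND NOT a) OR c
    = NOT e OR c   — absorption
E2: (NOT b OR NOT b AND NOT (d AND NOT b OR d) OR NOT d) AND NOT b
    = (NOT b OR NOT b AND NOT d OR NOT d) AND NOT b   — absorption
    = (NOT b OR NOT d) AND NOT b   — absorption
    = NOT b   — absorption
These differ: at a=0, b=1, c=1, d=1, e=0, E1 = 1 but E2 = 0.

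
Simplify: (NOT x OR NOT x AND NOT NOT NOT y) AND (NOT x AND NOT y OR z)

(NOT x OR NOT x AND NOT NOT NOT y) AND (NOT x AND NOT y OR z)
= (NOT x OR NOT x AND NOT y) AND (NOT x AND NOT y OR z)
= NOT x AND z OR NOT x AND NOT y
= NOT x AND (z OR NOT y)

NOT x AND (z OR NOT y)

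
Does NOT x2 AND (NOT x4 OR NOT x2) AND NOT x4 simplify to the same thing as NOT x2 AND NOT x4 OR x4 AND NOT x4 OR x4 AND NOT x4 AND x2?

E1: NOT x2 AND (NOT x4 OR NOT x2) AND NOT x4
    = NOT x2 AND NOT x4
E2: NOT x2 AND NOT x4 OR x4 AND NOT x4 OR x4 AND NOT x4 AND x2
    = NOT x2 AND NOT x4 OR x4 AND NOT x4
    = NOT x2 AND NOT x4
Both reduce to NOT x2 AND NOT x4, so they are equivalent.

Yes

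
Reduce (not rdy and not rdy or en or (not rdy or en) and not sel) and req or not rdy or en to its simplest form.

not rdy or en

(not rdy and not rdy or en or (not rdy or en) and not sel) and req or not rdy or en
= (not rdy or en or (not rdy or en) and not sel) and req or not rdy or en   [idempotence]
= (not rdy or en) and req or not rdy or en   [absorption]
= not rdy or en   [absorption]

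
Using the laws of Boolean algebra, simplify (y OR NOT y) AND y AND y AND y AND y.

(y OR NOT y) AND y AND y AND y AND y
= y AND y AND y AND y   — complement / identity
= y AND y AND y   — idempotence
= y AND y   — idempotence
= y   — idempotence

y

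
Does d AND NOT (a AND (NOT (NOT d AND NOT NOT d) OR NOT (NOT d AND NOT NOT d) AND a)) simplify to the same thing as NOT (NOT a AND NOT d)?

E1: d AND NOT (a AND (NOT (NOT d AND NOT NOT d) OR NOT (NOT d AND NOT NOT d) AND a))
    = d AND NOT (a AND NOT (NOT d AND NOT NOT d))
    = d AND NOT (a AND (d OR NOT d))
    = d AND NOT a
E2: NOT (NOT a AND NOT d)
    = a OR d
These differ: at a=1, d=0, E1 = 0 but E2 = 1.

No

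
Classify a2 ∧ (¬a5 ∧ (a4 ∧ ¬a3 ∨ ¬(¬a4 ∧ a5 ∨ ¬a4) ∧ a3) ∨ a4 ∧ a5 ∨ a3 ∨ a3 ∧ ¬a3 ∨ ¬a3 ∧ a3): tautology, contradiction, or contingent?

a2 ∧ (¬a5 ∧ (a4 ∧ ¬a3 ∨ ¬(¬a4 ∧ a5 ∨ ¬a4) ∧ a3) ∨ a4 ∧ a5 ∨ a3 ∨ a3 ∧ ¬a3 ∨ ¬a3 ∧ a3)
= a2 ∧ (¬a5 ∧ (a4 ∧ ¬a3 ∨ ¬¬a4 ∧ a3) ∨ a4 ∧ a5 ∨ a3 ∨ a3 ∧ ¬a3 ∨ ¬a3 ∧ a3)   [absorption]
= a2 ∧ (¬a5 ∧ (a4 ∧ ¬a3 ∨ ¬¬a4 ∧ a3) ∨ a4 ∧ a5 ∨ a3 ∨ ¬a3 ∧ a3)   [complement / identity]
= a2 ∧ (¬a5 ∧ (a4 ∧ ¬a3 ∨ a4 ∧ a3) ∨ a4 ∧ a5 ∨ a3 ∨ ¬a3 ∧ a3)   [double negation]
= a2 ∧ (¬a5 ∧ a4 ∨ a4 ∧ a5 ∨ a3 ∨ ¬a3 ∧ a3)   [distribution]
= a2 ∧ (¬a5 ∧ a4 ∨ a4 ∧ a5 ∨ a3)   [complement / identity]
= a2 ∧ (a4 ∨ a3)   [distribution]
This depends on a2, a3, a4, so it is not a constant.

contingent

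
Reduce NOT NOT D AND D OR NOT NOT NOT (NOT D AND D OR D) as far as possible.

NOT NOT D AND D OR NOT NOT NOT (NOT D AND D OR D)
= NOT NOT D AND D OR NOT (NOT D AND D OR D)   (double negation)
= NOT NOT D AND D OR NOT D   (complement / identity)
= D AND D OR NOT D   (double negation)
= D OR NOT D   (idempotence)
= TRUE   (complement)

TRUE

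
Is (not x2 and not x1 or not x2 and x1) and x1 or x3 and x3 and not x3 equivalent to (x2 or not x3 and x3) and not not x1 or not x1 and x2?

E1: (not x2 and not x1 or not x2 and x1) and x1 or x3 and x3 and not x3
    = (not x2 and not x1 or not x2 and x1) and x1 or x3 and not x3   (idempotence)
    = (not x2 and not x1 or not x2 and x1) and x1   (complement / identity)
    = not x2 and x1   (distribution)
E2: (x2 or not x3 and x3) and not not x1 or not x1 and x2
    = x2 and not not x1 or not x1 and x2   (complement / identity)
    = x2 and x1 or not x1 and x2   (double negation)
    = x2   (distribution)
These differ: at x1=0, x2=1, x3=0, E1 = 0 but E2 = 1.

No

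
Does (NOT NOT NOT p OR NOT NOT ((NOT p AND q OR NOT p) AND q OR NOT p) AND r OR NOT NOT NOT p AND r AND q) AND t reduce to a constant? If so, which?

(NOT NOT NOT p OR NOT NOT ((NOT p AND q OR NOT p) AND q OR NOT p) AND r OR NOT NOT NOT p AND r AND q) AND t
= (NOT NOT NOT p OR NOT NOT (NOT p AND q OR NOT p) AND r OR NOT NOT NOT p AND r AND q) AND t   — absorption
= (NOT NOT NOT p OR NOT NOT NOT p AND r OR NOT NOT NOT p AND r AND q) AND t   — absorption
= (NOT NOT NOT p OR NOT NOT NOT p AND r) AND t   — absorption
= NOT NOT NOT p AND t   — absorption
= NOT p AND t   — double negation
This depends on p, t, so it is not a constant.

no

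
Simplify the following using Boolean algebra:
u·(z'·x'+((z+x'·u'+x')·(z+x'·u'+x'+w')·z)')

u·z'

u·(z'·x'+((z+x'·u'+x')·(z+x'·u'+x'+w')·z)')
= u·(z'·x'+((z+x'·u'+x')·z)')
= u·(z'·x'+((z+x')·z)')
= u·(z'·x'+z')
= u·z'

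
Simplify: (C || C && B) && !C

(C || C && B) && !C
= C && !C   (absorption)
= false   (complement)

false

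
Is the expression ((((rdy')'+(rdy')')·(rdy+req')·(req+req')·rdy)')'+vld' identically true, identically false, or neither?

((((rdy')'+(rdy')')·(rdy+req')·(req+req')·rdy)')'+vld'
= ((((rdy')'+(rdy')')·(rdy+req')·rdy)')'+vld'   (complement / identity)
= (((rdy')'·(rdy+req')·rdy)')'+vld'   (idempotence)
= ((rdy·(rdy+req')·rdy)')'+vld'   (double negation)
= ((rdy·rdy)')'+vld'   (absorption)
= rdy·rdy+vld'   (double negation)
= rdy+vld'   (idempotence)
This depends on rdy, vld, so it is not a constant.

neither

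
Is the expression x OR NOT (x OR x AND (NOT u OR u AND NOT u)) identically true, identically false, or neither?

identically true

x OR NOT (x OR x AND (NOT u OR u AND NOT u))
= x OR NOT (x OR x AND NOT u)   [complement / identity]
= x OR NOT x   [absorption]
= TRUE   [complement]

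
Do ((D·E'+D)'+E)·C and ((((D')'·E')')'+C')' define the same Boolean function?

Yes

E1: ((D·E'+D)'+E)·C
    = (D'+E)·C
E2: ((((D')'·E')')'+C')'
    = ((D')'·E')'·C
    = (D'+E)·C
Both reduce to (D'+E)·C, so they are equivalent.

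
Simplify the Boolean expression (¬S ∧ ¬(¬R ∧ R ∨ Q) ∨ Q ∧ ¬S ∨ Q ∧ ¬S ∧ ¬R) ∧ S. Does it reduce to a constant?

False

(¬S ∧ ¬(¬R ∧ R ∨ Q) ∨ Q ∧ ¬S ∨ Q ∧ ¬S ∧ ¬R) ∧ S
= (¬S ∧ ¬Q ∨ Q ∧ ¬S ∨ Q ∧ ¬S ∧ ¬R) ∧ S   (complement / identity)
= (¬S ∧ ¬Q ∨ Q ∧ ¬S) ∧ S   (absorption)
= ¬S ∧ S   (distribution)
= False   (complement)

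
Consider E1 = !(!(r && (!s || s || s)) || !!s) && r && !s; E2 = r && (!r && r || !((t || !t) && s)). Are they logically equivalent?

Yes

E1: !(!(r && (!s || s || s)) || !!s) && r && !s
    = !(!(r && (!s || s)) || !!s) && r && !s
    = !(!r || !!s) && r && !s
    = r && !s && r && !s
    = r && !s
E2: r && (!r && r || !((t || !t) && s))
    = r && (!r && r || !s)
    = r && !s
Both reduce to r && !s, so they are equivalent.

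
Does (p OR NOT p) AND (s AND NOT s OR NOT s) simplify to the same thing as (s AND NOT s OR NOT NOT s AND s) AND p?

No

E1: (p OR NOT p) AND (s AND NOT s OR NOT s)
    = (p OR NOT p) AND NOT s   — complement / identity
    = NOT s   — complement / identity
E2: (s AND NOT s OR NOT NOT s AND s) AND p
    = (NOT s OR NOT NOT s) AND s AND p   — distribution
    = (NOT s OR s) AND s AND p   — double negation
    = s AND p   — complement / identity
These differ: at p=1, s=0, E1 = 1 but E2 = 0.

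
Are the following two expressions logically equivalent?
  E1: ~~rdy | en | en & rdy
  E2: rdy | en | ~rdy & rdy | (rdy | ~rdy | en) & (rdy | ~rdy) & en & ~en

E1: ~~rdy | en | en & rdy
    = rdy | en | en & rdy   — double negation
    = rdy | en   — absorption
E2: rdy | en | ~rdy & rdy | (rdy | ~rdy | en) & (rdy | ~rdy) & en & ~en
    = rdy | en | (rdy | ~rdy | en) & (rdy | ~rdy) & en & ~en   — complement / identity
    = rdy | en | (rdy | ~rdy) & en & ~en   — absorption
    = rdy | en | en & ~en   — complement / identity
    = rdy | en   — complement / identity
Both reduce to rdy | en, so they are equivalent.

Yes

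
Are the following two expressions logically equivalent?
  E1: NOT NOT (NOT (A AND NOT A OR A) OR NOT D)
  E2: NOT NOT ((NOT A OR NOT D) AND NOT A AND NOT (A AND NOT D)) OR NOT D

Yes

E1: NOT NOT (NOT (A AND NOT A OR A) OR NOT D)
    = NOT NOT (NOT A OR NOT D)   (complement / identity)
    = NOT A OR NOT D   (double negation)
E2: NOT NOT ((NOT A OR NOT D) AND NOT A AND NOT (A AND NOT D)) OR NOT D
    = NOT NOT (NOT A AND NOT (A AND NOT D)) OR NOT D   (absorption)
    = NOT (A OR A AND NOT D) OR NOT D   (De Morgan)
    = NOT A OR NOT D   (absorption)
Both reduce to NOT A OR NOT D, so they are equivalent.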